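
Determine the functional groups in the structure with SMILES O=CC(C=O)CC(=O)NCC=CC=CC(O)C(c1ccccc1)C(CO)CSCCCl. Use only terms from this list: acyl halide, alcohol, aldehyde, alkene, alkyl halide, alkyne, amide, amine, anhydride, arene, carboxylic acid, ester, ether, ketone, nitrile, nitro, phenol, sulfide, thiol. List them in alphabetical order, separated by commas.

alcohol, aldehyde, alkene, alkyl halide, amide, arene, sulfide

Reading the structure from left to right:
  OHC: terminal –CHO: carbonyl C bonded to H and C → aldehyde.
  CH(CHO): pendant –CHO: carbonyl C bonded to C and H → aldehyde.
  CH2CONHCH2: –C(=O)–N– linkage → amide (the N is not an amine).
  CH=CH: C=C double bond → alkene.
  CH=CH: C=C double bond → alkene.
  CH(OH): –OH on an sp³ carbon → alcohol (secondary).
  CH(C6H5): pendant –C6H5: benzene ring → arene.
  CH(CH2OH): pendant –CH2OH on an sp³ backbone C → alcohol.
  CH2SCH2: C–S–C linkage → sulfide (thioether).
  CH2Cl: halogen on an sp³ carbon → alkyl halide.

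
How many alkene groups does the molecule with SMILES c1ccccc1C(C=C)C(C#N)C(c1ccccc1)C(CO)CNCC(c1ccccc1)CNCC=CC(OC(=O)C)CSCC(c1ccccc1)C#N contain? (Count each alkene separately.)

2

Reading the structure from left to right:
  C6H5: C6H5– phenyl ring → arene.
  CH(CH=CH2): pendant –CH=CH2: C=C double bond → alkene.
  CH(CN): pendant –C≡N: nitrile.
  CH(C6H5): pendant –C6H5: benzene ring → arene.
  CH(CH2OH): pendant –CH2OH on an sp³ backbone C → alcohol.
  CH2NHCH2: C–N–C with sp³ carbons and no adjacent C=O → amine (secondary).
  CH(C6H5): pendant –C6H5: benzene ring → arene.
  CH2NHCH2: C–N–C with sp³ carbons and no adjacent C=O → amine (secondary).
  CH=CH: C=C double bond → alkene.
  CH(OCOCH3): pendant –OC(=O)CH3: an acyloxy group → ester.
  CH2SCH2: C–S–C linkage → sulfide (thioether).
  CH(C6H5): pendant –C6H5: benzene ring → arene.
  CN: –C≡N: carbon triple-bonded to nitrogen → nitrile.
Alkene appears at: CH(CH=CH2), CH=CH → 2.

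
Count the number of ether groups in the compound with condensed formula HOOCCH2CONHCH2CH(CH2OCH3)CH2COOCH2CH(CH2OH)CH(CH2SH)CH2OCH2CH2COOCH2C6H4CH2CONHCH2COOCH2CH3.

2

–COOH: carbonyl C bonded to –OH and C → carboxylic acid (the –OH is not a separate alcohol).
–C(=O)–N– linkage → amide (the N is not an amine).
pendant –CH2OCH3: C–O–C linkage → ether.
–C(=O)–O–C with C on the carbonyl side → ester.
pendant –CH2OH on an sp³ backbone C → alcohol.
pendant –CH2SH → thiol.
C–O–C with sp³ carbons on both sides and no adjacent C=O → ether.
–C(=O)–O–C with C on the carbonyl side → ester.
para-disubstituted benzene ring → arene.
–C(=O)–N– linkage → amide (the N is not an amine).
–C(=O)OCH2CH3: carbonyl C bonded to C and to –OEt → ester.
Ether appears at: CH(CH2OCH3), CH2OCH2 → 2.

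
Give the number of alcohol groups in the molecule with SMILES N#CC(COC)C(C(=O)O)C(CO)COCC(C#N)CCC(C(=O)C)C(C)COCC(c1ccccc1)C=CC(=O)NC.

1

N≡C–: carbon triple-bonded to nitrogen → nitrile.
pendant –CH2OCH3: C–O–C linkage → ether.
pendant –COOH: carbonyl C bonded to C and –OH → carboxylic acid.
pendant –CH2OH on an sp³ backbone C → alcohol.
C–O–C with sp³ carbons on both sides and no adjacent C=O → ether.
pendant –C≡N: nitrile.
pendant –COCH3: carbonyl C bonded to two carbons → ketone.
C–O–C with sp³ carbons on both sides and no adjacent C=O → ether.
pendant –C6H5: benzene ring → arene.
C=C double bond → alkene.
–C(=O)NHCH3: carbonyl C bonded to C and to N → amide (the N is not an amine).
Alcohol appears at: CH(CH2OH) → 1.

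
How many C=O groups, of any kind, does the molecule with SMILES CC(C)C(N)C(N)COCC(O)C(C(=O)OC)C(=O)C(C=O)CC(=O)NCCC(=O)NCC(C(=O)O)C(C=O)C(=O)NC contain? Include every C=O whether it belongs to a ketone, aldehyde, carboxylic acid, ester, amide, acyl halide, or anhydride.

CH(COOCH3): ester, 1 C=O (running total 1).
CO: ketone, 1 C=O (running total 2).
CH(CHO): aldehyde, 1 C=O (running total 3).
CH2CONHCH2: amide, 1 C=O (running total 4).
CH2CONHCH2: amide, 1 C=O (running total 5).
CH(COOH): carboxylic acid, 1 C=O (running total 6).
CH(CHO): aldehyde, 1 C=O (running total 7).
CONHCH3: amide, 1 C=O (running total 8).

8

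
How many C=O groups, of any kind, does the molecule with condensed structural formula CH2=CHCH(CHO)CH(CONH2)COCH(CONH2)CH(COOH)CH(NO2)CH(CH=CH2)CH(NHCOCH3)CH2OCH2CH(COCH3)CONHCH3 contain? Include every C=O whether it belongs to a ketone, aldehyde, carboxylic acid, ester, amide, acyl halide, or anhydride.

CH(CHO): aldehyde, 1 C=O (running total 1).
CH(CONH2): amide, 1 C=O (running total 2).
CO: ketone, 1 C=O (running total 3).
CH(CONH2): amide, 1 C=O (running total 4).
CH(COOH): carboxylic acid, 1 C=O (running total 5).
CH(NHCOCH3): amide, 1 C=O (running total 6).
CH(COCH3): ketone, 1 C=O (running total 7).
CONHCH3: amide, 1 C=O (running total 8).

8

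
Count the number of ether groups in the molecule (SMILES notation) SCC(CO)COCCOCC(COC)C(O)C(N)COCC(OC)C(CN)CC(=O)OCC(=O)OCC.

5

Working along the chain:
  HSCH2: –SH on an sp³ carbon → thiol.
  CH(CH2OH): pendant –CH2OH on an sp³ backbone C → alcohol.
  CH2OCH2: C–O–C with sp³ carbons on both sides and no adjacent C=O → ether.
  CH2OCH2: C–O–C with sp³ carbons on both sides and no adjacent C=O → ether.
  CH(CH2OCH3): pendant –CH2OCH3: C–O–C linkage → ether.
  CH(OH): –OH on an sp³ carbon → alcohol (secondary).
  CH(NH2): –NH2 on an sp³ carbon with no adjacent C=O → amine.
  CH2OCH2: C–O–C with sp³ carbons on both sides and no adjacent C=O → ether.
  CH(OCH3): pendant –OCH3: C–O–C with sp³ C, no adjacent C=O → ether.
  CH(CH2NH2): pendant –CH2NH2: N on sp³ C, no adjacent C=O → amine.
  CH2COOCH2: –C(=O)–O–C with C on the carbonyl side → ester.
  COOCH2CH3: –C(=O)OCH2CH3: carbonyl C bonded to C and to –OEt → ester.
Ether appears at: CH2OCH2, CH2OCH2, CH(CH2OCH3), CH2OCH2, CH(OCH3) → 5.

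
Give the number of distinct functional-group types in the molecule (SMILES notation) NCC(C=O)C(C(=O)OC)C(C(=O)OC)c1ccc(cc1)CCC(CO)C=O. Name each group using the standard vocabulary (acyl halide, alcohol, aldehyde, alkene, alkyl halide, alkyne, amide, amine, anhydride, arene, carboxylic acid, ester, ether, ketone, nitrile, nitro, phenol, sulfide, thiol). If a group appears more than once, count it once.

5

–NH2 on an sp³ carbon with no adjacent C=O → amine.
pendant –CHO: carbonyl C bonded to C and H → aldehyde.
pendant –COOCH3: carbonyl C bonded to C and –OCH3 → ester.
pendant –COOCH3: carbonyl C bonded to C and –OCH3 → ester.
para-disubstituted benzene ring → arene.
pendant –CH2OH on an sp³ backbone C → alcohol.
terminal –CHO: carbonyl C bonded to H and C → aldehyde.
Distinct types present: alcohol, aldehyde, amine, arene, ester.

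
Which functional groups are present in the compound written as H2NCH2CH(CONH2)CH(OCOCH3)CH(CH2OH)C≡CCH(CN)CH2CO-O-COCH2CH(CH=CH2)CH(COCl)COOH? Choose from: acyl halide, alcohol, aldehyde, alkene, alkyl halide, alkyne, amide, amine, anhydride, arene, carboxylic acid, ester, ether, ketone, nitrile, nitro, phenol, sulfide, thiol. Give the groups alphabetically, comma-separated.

–NH2 on an sp³ carbon with no adjacent C=O → amine.
pendant –CONH2: carbonyl C bonded to C and N → amide.
pendant –OC(=O)CH3: an acyloxy group → ester.
pendant –CH2OH on an sp³ backbone C → alcohol.
C≡C triple bond → alkyne.
pendant –C≡N: nitrile.
two acyl groups sharing one oxygen, –C(=O)–O–C(=O)– → anhydride.
pendant –CH=CH2: C=C double bond → alkene.
pendant –C(=O)X: carbonyl C bonded to C and halogen → acyl halide.
–COOH: carbonyl C bonded to –OH and C → carboxylic acid (the –OH is not a separate alcohol).

acyl halide, alcohol, alkene, alkyne, amide, amine, anhydride, carboxylic acid, ester, nitrile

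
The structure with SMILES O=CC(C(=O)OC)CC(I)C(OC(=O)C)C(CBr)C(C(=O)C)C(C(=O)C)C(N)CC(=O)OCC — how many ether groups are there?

0

Working along the chain:
  OHC: terminal –CHO: carbonyl C bonded to H and C → aldehyde.
  CH(COOCH3): pendant –COOCH3: carbonyl C bonded to C and –OCH3 → ester.
  CH(I): halogen on an sp³ carbon → alkyl halide.
  CH(OCOCH3): pendant –OC(=O)CH3: an acyloxy group → ester.
  CH(CH2Br): pendant –CH2X: halogen on sp³ carbon → alkyl halide.
  CH(COCH3): pendant –COCH3: carbonyl C bonded to two carbons → ketone.
  CH(COCH3): pendant –COCH3: carbonyl C bonded to two carbons → ketone.
  CH(NH2): –NH2 on an sp³ carbon with no adjacent C=O → amine.
  CH2COOCH2: –C(=O)–O–C with C on the carbonyl side → ester.
No segment is a ether: CH(COOCH3) is ester, not ether; CH(OCOCH3) is ester, not ether; CH2COOCH2 is ester, not ether. → 0.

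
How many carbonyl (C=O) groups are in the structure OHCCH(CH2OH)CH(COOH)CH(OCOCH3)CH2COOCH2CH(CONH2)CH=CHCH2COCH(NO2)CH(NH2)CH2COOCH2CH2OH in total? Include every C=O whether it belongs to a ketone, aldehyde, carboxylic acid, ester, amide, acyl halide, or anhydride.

7

OHC: aldehyde, 1 C=O (running total 1).
CH(COOH): carboxylic acid, 1 C=O (running total 2).
CH(OCOCH3): ester, 1 C=O (running total 3).
CH2COOCH2: ester, 1 C=O (running total 4).
CH(CONH2): amide, 1 C=O (running total 5).
CO: ketone, 1 C=O (running total 6).
CH2COOCH2: ester, 1 C=O (running total 7).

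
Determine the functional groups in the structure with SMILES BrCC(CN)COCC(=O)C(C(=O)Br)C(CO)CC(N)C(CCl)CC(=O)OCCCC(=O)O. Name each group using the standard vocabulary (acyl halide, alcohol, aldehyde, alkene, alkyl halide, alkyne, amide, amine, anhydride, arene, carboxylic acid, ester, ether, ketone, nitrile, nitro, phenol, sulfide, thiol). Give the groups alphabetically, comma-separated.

acyl halide, alcohol, alkyl halide, amine, carboxylic acid, ester, ether, ketone

Reading the structure from left to right:
  BrCH2: halogen on an sp³ carbon → alkyl halide.
  CH(CH2NH2): pendant –CH2NH2: N on sp³ C, no adjacent C=O → amine.
  CH2OCH2: C–O–C with sp³ carbons on both sides and no adjacent C=O → ether.
  CO: –C(=O)– with carbon on both sides → ketone.
  CH(COBr): pendant –C(=O)X: carbonyl C bonded to C and halogen → acyl halide.
  CH(CH2OH): pendant –CH2OH on an sp³ backbone C → alcohol.
  CH(NH2): –NH2 on an sp³ carbon with no adjacent C=O → amine.
  CH(CH2Cl): pendant –CH2X: halogen on sp³ carbon → alkyl halide.
  CH2COOCH2: –C(=O)–O–C with C on the carbonyl side → ester.
  COOH: –COOH: carbonyl C bonded to –OH and C → carboxylic acid (the –OH is not a separate alcohol).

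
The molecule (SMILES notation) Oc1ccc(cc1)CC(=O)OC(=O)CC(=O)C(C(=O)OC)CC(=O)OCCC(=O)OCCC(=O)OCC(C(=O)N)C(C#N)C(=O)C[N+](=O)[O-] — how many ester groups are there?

–OH attached directly to an aromatic ring → phenol (not alcohol); the ring itself is an arene.
two acyl groups sharing one oxygen, –C(=O)–O–C(=O)– → anhydride.
–C(=O)– with carbon on both sides → ketone.
pendant –COOCH3: carbonyl C bonded to C and –OCH3 → ester.
–C(=O)–O–C with C on the carbonyl side → ester.
–C(=O)–O–C with C on the carbonyl side → ester.
–C(=O)–O–C with C on the carbonyl side → ester.
pendant –CONH2: carbonyl C bonded to C and N → amide.
pendant –C≡N: nitrile.
–C(=O)– with carbon on both sides → ketone.
–NO2 on carbon → nitro group.
Ester appears at: CH(COOCH3), CH2COOCH2, CH2COOCH2, CH2COOCH2 → 4.

4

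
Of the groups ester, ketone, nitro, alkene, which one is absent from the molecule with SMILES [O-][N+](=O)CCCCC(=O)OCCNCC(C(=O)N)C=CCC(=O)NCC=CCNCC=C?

ester: present (CH2COOCH2 — –C(=O)–O–C with C on the carbonyl side → ester).
nitro: present (O2NCH2 — –NO2 on carbon → nitro group).
alkene: present (CH=CH — C=C double bond → alkene).
ketone: absent. In CH2COOCH2, the C=O is bonded to an –O–C group, which defines an ester, not a ketone. In each of CH(CONH2) and CH2CONHCH2, the C=O is bonded to nitrogen, which defines an amide, not a ketone.

ketone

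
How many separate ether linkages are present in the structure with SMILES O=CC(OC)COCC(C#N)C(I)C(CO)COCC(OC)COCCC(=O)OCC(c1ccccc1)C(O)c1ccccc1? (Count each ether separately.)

5

terminal –CHO: carbonyl C bonded to H and C → aldehyde.
pendant –OCH3: C–O–C with sp³ C, no adjacent C=O → ether.
C–O–C with sp³ carbons on both sides and no adjacent C=O → ether.
pendant –C≡N: nitrile.
halogen on an sp³ carbon → alkyl halide.
pendant –CH2OH on an sp³ backbone C → alcohol.
C–O–C with sp³ carbons on both sides and no adjacent C=O → ether.
pendant –OCH3: C–O–C with sp³ C, no adjacent C=O → ether.
C–O–C with sp³ carbons on both sides and no adjacent C=O → ether.
–C(=O)–O–C with C on the carbonyl side → ester.
pendant –C6H5: benzene ring → arene.
–OH on an sp³ carbon → alcohol (secondary).
–C6H5 phenyl ring → arene.
Ether appears at: CH(OCH3), CH2OCH2, CH2OCH2, CH(OCH3), CH2OCH2 → 5.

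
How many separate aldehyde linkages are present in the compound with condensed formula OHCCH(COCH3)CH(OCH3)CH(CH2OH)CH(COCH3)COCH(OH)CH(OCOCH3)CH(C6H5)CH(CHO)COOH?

Working along the chain:
  OHC: terminal –CHO: carbonyl C bonded to H and C → aldehyde.
  CH(COCH3): pendant –COCH3: carbonyl C bonded to two carbons → ketone.
  CH(OCH3): pendant –OCH3: C–O–C with sp³ C, no adjacent C=O → ether.
  CH(CH2OH): pendant –CH2OH on an sp³ backbone C → alcohol.
  CH(COCH3): pendant –COCH3: carbonyl C bonded to two carbons → ketone.
  CO: –C(=O)– with carbon on both sides → ketone.
  CH(OH): –OH on an sp³ carbon → alcohol (secondary).
  CH(OCOCH3): pendant –OC(=O)CH3: an acyloxy group → ester.
  CH(C6H5): pendant –C6H5: benzene ring → arene.
  CH(CHO): pendant –CHO: carbonyl C bonded to C and H → aldehyde.
  COOH: –COOH: carbonyl C bonded to –OH and C → carboxylic acid (the –OH is not a separate alcohol).
Aldehyde appears at: OHC, CH(CHO) → 2.

2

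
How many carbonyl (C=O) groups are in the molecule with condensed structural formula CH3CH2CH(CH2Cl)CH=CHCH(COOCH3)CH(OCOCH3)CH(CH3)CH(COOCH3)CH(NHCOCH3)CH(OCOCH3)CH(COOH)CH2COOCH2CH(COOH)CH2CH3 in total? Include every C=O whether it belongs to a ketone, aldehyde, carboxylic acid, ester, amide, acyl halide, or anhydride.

CH(COOCH3): ester, 1 C=O (running total 1).
CH(OCOCH3): ester, 1 C=O (running total 2).
CH(COOCH3): ester, 1 C=O (running total 3).
CH(NHCOCH3): amide, 1 C=O (running total 4).
CH(OCOCH3): ester, 1 C=O (running total 5).
CH(COOH): carboxylic acid, 1 C=O (running total 6).
CH2COOCH2: ester, 1 C=O (running total 7).
CH(COOH): carboxylic acid, 1 C=O (running total 8).

8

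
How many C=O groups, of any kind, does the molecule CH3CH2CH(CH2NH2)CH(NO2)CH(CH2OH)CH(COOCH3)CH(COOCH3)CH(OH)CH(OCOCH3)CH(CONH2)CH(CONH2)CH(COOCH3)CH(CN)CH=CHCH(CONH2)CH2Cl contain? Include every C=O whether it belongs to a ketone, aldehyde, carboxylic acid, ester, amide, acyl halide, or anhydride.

7

CH(COOCH3): ester, 1 C=O (running total 1).
CH(COOCH3): ester, 1 C=O (running total 2).
CH(OCOCH3): ester, 1 C=O (running total 3).
CH(CONH2): amide, 1 C=O (running total 4).
CH(CONH2): amide, 1 C=O (running total 5).
CH(COOCH3): ester, 1 C=O (running total 6).
CH(CONH2): amide, 1 C=O (running total 7).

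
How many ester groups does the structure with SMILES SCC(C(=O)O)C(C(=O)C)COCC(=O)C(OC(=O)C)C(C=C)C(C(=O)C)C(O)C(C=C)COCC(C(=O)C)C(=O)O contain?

1

–SH on an sp³ carbon → thiol.
pendant –COOH: carbonyl C bonded to C and –OH → carboxylic acid.
pendant –COCH3: carbonyl C bonded to two carbons → ketone.
C–O–C with sp³ carbons on both sides and no adjacent C=O → ether.
–C(=O)– with carbon on both sides → ketone.
pendant –OC(=O)CH3: an acyloxy group → ester.
pendant –CH=CH2: C=C double bond → alkene.
pendant –COCH3: carbonyl C bonded to two carbons → ketone.
–OH on an sp³ carbon → alcohol (secondary).
pendant –CH=CH2: C=C double bond → alkene.
C–O–C with sp³ carbons on both sides and no adjacent C=O → ether.
pendant –COCH3: carbonyl C bonded to two carbons → ketone.
–COOH: carbonyl C bonded to –OH and C → carboxylic acid (the –OH is not a separate alcohol).
Ester appears at: CH(OCOCH3) → 1.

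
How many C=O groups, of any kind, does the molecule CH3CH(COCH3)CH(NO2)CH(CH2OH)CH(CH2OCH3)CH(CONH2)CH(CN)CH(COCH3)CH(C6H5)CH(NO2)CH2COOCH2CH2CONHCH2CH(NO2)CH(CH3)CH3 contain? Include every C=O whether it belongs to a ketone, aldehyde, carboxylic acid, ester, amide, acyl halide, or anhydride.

CH(COCH3): ketone, 1 C=O (running total 1).
CH(CONH2): amide, 1 C=O (running total 2).
CH(COCH3): ketone, 1 C=O (running total 3).
CH2COOCH2: ester, 1 C=O (running total 4).
CH2CONHCH2: amide, 1 C=O (running total 5).

5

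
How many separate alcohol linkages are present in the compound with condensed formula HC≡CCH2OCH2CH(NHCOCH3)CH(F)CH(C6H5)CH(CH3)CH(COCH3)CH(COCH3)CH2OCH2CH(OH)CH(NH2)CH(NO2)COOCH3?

Working along the chain:
  HC≡C: C≡C triple bond → alkyne.
  CH2OCH2: C–O–C with sp³ carbons on both sides and no adjacent C=O → ether.
  CH(NHCOCH3): pendant –NHC(=O)CH3: N bonded to a carbonyl → amide (not amine).
  CH(F): halogen on an sp³ carbon → alkyl halide.
  CH(C6H5): pendant –C6H5: benzene ring → arene.
  CH(COCH3): pendant –COCH3: carbonyl C bonded to two carbons → ketone.
  CH(COCH3): pendant –COCH3: carbonyl C bonded to two carbons → ketone.
  CH2OCH2: C–O–C with sp³ carbons on both sides and no adjacent C=O → ether.
  CH(OH): –OH on an sp³ carbon → alcohol (secondary).
  CH(NH2): –NH2 on an sp³ carbon with no adjacent C=O → amine.
  CH(NO2): –NO2 on an sp³ carbon → nitro (the N=O is not a carbonyl).
  COOCH3: –C(=O)OCH3: carbonyl C bonded to C and to –OCH3 → ester (not ketone + ether).
Alcohol appears at: CH(OH) → 1.

1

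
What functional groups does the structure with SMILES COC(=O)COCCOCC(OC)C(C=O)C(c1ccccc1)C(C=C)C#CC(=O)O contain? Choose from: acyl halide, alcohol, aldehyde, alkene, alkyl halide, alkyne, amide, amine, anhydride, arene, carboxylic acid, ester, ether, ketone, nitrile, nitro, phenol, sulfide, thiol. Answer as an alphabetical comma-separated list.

Working along the chain:
  CH3OOC: CH3O–C(=O)–: carbonyl C bonded to C and to –OCH3 → ester (not ketone + ether).
  CH2OCH2: C–O–C with sp³ carbons on both sides and no adjacent C=O → ether.
  CH2OCH2: C–O–C with sp³ carbons on both sides and no adjacent C=O → ether.
  CH(OCH3): pendant –OCH3: C–O–C with sp³ C, no adjacent C=O → ether.
  CH(CHO): pendant –CHO: carbonyl C bonded to C and H → aldehyde.
  CH(C6H5): pendant –C6H5: benzene ring → arene.
  CH(CH=CH2): pendant –CH=CH2: C=C double bond → alkene.
  C≡C: C≡C triple bond → alkyne.
  COOH: –COOH: carbonyl C bonded to –OH and C → carboxylic acid (the –OH is not a separate alcohol).

aldehyde, alkene, alkyne, arene, carboxylic acid, ester, ether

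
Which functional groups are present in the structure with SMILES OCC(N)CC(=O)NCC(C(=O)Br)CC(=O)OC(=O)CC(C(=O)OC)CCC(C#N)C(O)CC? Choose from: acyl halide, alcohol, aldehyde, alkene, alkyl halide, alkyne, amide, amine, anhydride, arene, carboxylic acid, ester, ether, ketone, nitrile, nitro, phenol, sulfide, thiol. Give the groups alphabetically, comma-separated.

HO– on an sp³ carbon → alcohol.
–NH2 on an sp³ carbon with no adjacent C=O → amine.
–C(=O)–N– linkage → amide (the N is not an amine).
pendant –C(=O)X: carbonyl C bonded to C and halogen → acyl halide.
two acyl groups sharing one oxygen, –C(=O)–O–C(=O)– → anhydride.
pendant –COOCH3: carbonyl C bonded to C and –OCH3 → ester.
pendant –C≡N: nitrile.
–OH on an sp³ carbon → alcohol (secondary).

acyl halide, alcohol, amide, amine, anhydride, ester, nitrile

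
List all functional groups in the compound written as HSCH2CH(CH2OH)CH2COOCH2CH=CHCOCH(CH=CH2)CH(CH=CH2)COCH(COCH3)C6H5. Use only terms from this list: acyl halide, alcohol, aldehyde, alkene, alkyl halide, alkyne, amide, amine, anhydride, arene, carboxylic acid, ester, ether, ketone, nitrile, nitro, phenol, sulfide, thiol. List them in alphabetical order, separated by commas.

Reading the structure from left to right:
  HSCH2: –SH on an sp³ carbon → thiol.
  CH(CH2OH): pendant –CH2OH on an sp³ backbone C → alcohol.
  CH2COOCH2: –C(=O)–O–C with C on the carbonyl side → ester.
  CH=CH: C=C double bond → alkene.
  CO: –C(=O)– with carbon on both sides → ketone.
  CH(CH=CH2): pendant –CH=CH2: C=C double bond → alkene.
  CH(CH=CH2): pendant –CH=CH2: C=C double bond → alkene.
  CO: –C(=O)– with carbon on both sides → ketone.
  CH(COCH3): pendant –COCH3: carbonyl C bonded to two carbons → ketone.
  C6H5: –C6H5 phenyl ring → arene.

alcohol, alkene, arene, ester, ketone, thiol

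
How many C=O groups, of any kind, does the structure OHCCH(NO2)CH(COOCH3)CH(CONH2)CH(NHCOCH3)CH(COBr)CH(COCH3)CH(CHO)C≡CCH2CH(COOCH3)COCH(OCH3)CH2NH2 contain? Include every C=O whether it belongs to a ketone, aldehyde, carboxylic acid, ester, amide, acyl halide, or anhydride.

9

OHC: aldehyde, 1 C=O (running total 1).
CH(COOCH3): ester, 1 C=O (running total 2).
CH(CONH2): amide, 1 C=O (running total 3).
CH(NHCOCH3): amide, 1 C=O (running total 4).
CH(COBr): acyl halide, 1 C=O (running total 5).
CH(COCH3): ketone, 1 C=O (running total 6).
CH(CHO): aldehyde, 1 C=O (running total 7).
CH(COOCH3): ester, 1 C=O (running total 8).
CO: ketone, 1 C=O (running total 9).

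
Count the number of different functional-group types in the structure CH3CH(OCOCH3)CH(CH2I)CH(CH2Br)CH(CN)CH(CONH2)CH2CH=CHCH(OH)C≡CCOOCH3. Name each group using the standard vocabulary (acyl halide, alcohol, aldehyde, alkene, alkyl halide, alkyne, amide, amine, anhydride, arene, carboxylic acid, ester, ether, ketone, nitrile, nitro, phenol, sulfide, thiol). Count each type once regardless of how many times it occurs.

7

pendant –OC(=O)CH3: an acyloxy group → ester.
pendant –CH2X: halogen on sp³ carbon → alkyl halide.
pendant –CH2X: halogen on sp³ carbon → alkyl halide.
pendant –C≡N: nitrile.
pendant –CONH2: carbonyl C bonded to C and N → amide.
C=C double bond → alkene.
–OH on an sp³ carbon → alcohol (secondary).
C≡C triple bond → alkyne.
–C(=O)OCH3: carbonyl C bonded to C and to –OCH3 → ester (not ketone + ether).
Distinct types present: alcohol, alkene, alkyl halide, alkyne, amide, ester, nitrile.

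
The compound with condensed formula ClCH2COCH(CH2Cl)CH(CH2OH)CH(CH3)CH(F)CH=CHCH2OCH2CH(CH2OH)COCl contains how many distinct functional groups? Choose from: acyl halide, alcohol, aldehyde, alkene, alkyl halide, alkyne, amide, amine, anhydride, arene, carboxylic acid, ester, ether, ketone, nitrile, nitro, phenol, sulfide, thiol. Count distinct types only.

6

Working along the chain:
  ClCH2: halogen on an sp³ carbon → alkyl halide.
  CO: –C(=O)– with carbon on both sides → ketone.
  CH(CH2Cl): pendant –CH2X: halogen on sp³ carbon → alkyl halide.
  CH(CH2OH): pendant –CH2OH on an sp³ backbone C → alcohol.
  CH(F): halogen on an sp³ carbon → alkyl halide.
  CH=CH: C=C double bond → alkene.
  CH2OCH2: C–O–C with sp³ carbons on both sides and no adjacent C=O → ether.
  CH(CH2OH): pendant –CH2OH on an sp³ backbone C → alcohol.
  COCl: –C(=O)Cl: carbonyl C bonded to C and to a halogen → acyl halide (not alkyl halide).
Distinct types present: acyl halide, alcohol, alkene, alkyl halide, ether, ketone.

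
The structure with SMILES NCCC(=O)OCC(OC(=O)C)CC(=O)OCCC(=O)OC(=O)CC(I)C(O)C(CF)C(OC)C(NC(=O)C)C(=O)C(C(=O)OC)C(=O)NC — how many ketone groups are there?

1

Taking each segment in turn:
  H2NCH2: –NH2 on an sp³ carbon with no adjacent C=O → amine.
  CH2COOCH2: –C(=O)–O–C with C on the carbonyl side → ester.
  CH(OCOCH3): pendant –OC(=O)CH3: an acyloxy group → ester.
  CH2COOCH2: –C(=O)–O–C with C on the carbonyl side → ester.
  CH2CO-O-COCH2: two acyl groups sharing one oxygen, –C(=O)–O–C(=O)– → anhydride.
  CH(I): halogen on an sp³ carbon → alkyl halide.
  CH(OH): –OH on an sp³ carbon → alcohol (secondary).
  CH(CH2F): pendant –CH2X: halogen on sp³ carbon → alkyl halide.
  CH(OCH3): pendant –OCH3: C–O–C with sp³ C, no adjacent C=O → ether.
  CH(NHCOCH3): pendant –NHC(=O)CH3: N bonded to a carbonyl → amide (not amine).
  CO: –C(=O)– with carbon on both sides → ketone.
  CH(COOCH3): pendant –COOCH3: carbonyl C bonded to C and –OCH3 → ester.
  CONHCH3: –C(=O)NHCH3: carbonyl C bonded to C and to N → amide (the N is not an amine).
Ketone appears at: CO → 1.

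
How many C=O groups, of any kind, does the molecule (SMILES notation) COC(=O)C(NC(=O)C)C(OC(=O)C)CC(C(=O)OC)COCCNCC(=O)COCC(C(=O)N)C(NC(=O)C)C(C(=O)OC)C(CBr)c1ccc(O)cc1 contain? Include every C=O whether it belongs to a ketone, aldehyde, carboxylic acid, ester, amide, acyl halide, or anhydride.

CH3OOC: ester, 1 C=O (running total 1).
CH(NHCOCH3): amide, 1 C=O (running total 2).
CH(OCOCH3): ester, 1 C=O (running total 3).
CH(COOCH3): ester, 1 C=O (running total 4).
CO: ketone, 1 C=O (running total 5).
CH(CONH2): amide, 1 C=O (running total 6).
CH(NHCOCH3): amide, 1 C=O (running total 7).
CH(COOCH3): ester, 1 C=O (running total 8).

8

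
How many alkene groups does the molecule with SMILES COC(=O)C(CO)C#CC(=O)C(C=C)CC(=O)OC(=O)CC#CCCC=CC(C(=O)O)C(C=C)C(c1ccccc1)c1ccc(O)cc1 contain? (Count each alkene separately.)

CH3O–C(=O)–: carbonyl C bonded to C and to –OCH3 → ester (not ketone + ether).
pendant –CH2OH on an sp³ backbone C → alcohol.
C≡C triple bond → alkyne.
–C(=O)– with carbon on both sides → ketone.
pendant –CH=CH2: C=C double bond → alkene.
two acyl groups sharing one oxygen, –C(=O)–O–C(=O)– → anhydride.
C≡C triple bond → alkyne.
C=C double bond → alkene.
pendant –COOH: carbonyl C bonded to C and –OH → carboxylic acid.
pendant –CH=CH2: C=C double bond → alkene.
pendant –C6H5: benzene ring → arene.
–OH attached directly to an aromatic ring → phenol (not alcohol); the ring itself is an arene.
Alkene appears at: CH(CH=CH2), CH=CH, CH(CH=CH2) → 3.

3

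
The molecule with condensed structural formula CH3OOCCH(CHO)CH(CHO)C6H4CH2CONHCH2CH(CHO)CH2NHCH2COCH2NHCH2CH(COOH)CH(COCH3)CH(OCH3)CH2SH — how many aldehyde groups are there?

Taking each segment in turn:
  CH3OOC: CH3O–C(=O)–: carbonyl C bonded to C and to –OCH3 → ester (not ketone + ether).
  CH(CHO): pendant –CHO: carbonyl C bonded to C and H → aldehyde.
  CH(CHO): pendant –CHO: carbonyl C bonded to C and H → aldehyde.
  C6H4: para-disubstituted benzene ring → arene.
  CH2CONHCH2: –C(=O)–N– linkage → amide (the N is not an amine).
  CH(CHO): pendant –CHO: carbonyl C bonded to C and H → aldehyde.
  CH2NHCH2: C–N–C with sp³ carbons and no adjacent C=O → amine (secondary).
  CO: –C(=O)– with carbon on both sides → ketone.
  CH2NHCH2: C–N–C with sp³ carbons and no adjacent C=O → amine (secondary).
  CH(COOH): pendant –COOH: carbonyl C bonded to C and –OH → carboxylic acid.
  CH(COCH3): pendant –COCH3: carbonyl C bonded to two carbons → ketone.
  CH(OCH3): pendant –OCH3: C–O–C with sp³ C, no adjacent C=O → ether.
  CH2SH: –SH on an sp³ carbon → thiol.
Aldehyde appears at: CH(CHO), CH(CHO), CH(CHO) → 3.

3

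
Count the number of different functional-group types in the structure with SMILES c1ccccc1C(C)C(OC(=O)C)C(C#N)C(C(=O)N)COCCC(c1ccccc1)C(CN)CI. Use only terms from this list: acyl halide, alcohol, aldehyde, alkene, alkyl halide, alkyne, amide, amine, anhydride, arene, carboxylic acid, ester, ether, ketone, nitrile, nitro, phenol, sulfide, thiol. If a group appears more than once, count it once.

Working along the chain:
  C6H5: C6H5– phenyl ring → arene.
  CH(OCOCH3): pendant –OC(=O)CH3: an acyloxy group → ester.
  CH(CN): pendant –C≡N: nitrile.
  CH(CONH2): pendant –CONH2: carbonyl C bonded to C and N → amide.
  CH2OCH2: C–O–C with sp³ carbons on both sides and no adjacent C=O → ether.
  CH(C6H5): pendant –C6H5: benzene ring → arene.
  CH(CH2NH2): pendant –CH2NH2: N on sp³ C, no adjacent C=O → amine.
  CH2I: halogen on an sp³ carbon → alkyl halide.
Distinct types present: alkyl halide, amide, amine, arene, ester, ether, nitrile.

7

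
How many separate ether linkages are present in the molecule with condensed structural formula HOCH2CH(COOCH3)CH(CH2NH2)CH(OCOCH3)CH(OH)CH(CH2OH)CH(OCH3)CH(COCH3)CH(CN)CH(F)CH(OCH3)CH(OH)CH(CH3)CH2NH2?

2

HO– on an sp³ carbon → alcohol.
pendant –COOCH3: carbonyl C bonded to C and –OCH3 → ester.
pendant –CH2NH2: N on sp³ C, no adjacent C=O → amine.
pendant –OC(=O)CH3: an acyloxy group → ester.
–OH on an sp³ carbon → alcohol (secondary).
pendant –CH2OH on an sp³ backbone C → alcohol.
pendant –OCH3: C–O–C with sp³ C, no adjacent C=O → ether.
pendant –COCH3: carbonyl C bonded to two carbons → ketone.
pendant –C≡N: nitrile.
halogen on an sp³ carbon → alkyl halide.
pendant –OCH3: C–O–C with sp³ C, no adjacent C=O → ether.
–OH on an sp³ carbon → alcohol (secondary).
–NH2 on an sp³ carbon with no adjacent C=O → amine.
Ether appears at: CH(OCH3), CH(OCH3) → 2.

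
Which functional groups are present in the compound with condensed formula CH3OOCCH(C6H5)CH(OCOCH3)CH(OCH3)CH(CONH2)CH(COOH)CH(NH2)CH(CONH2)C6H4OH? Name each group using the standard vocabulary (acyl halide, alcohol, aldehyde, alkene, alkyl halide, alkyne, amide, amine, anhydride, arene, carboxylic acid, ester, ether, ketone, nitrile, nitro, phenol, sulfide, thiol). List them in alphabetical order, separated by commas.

amide, amine, arene, carboxylic acid, ester, ether, phenol

Working along the chain:
  CH3OOC: CH3O–C(=O)–: carbonyl C bonded to C and to –OCH3 → ester (not ketone + ether).
  CH(C6H5): pendant –C6H5: benzene ring → arene.
  CH(OCOCH3): pendant –OC(=O)CH3: an acyloxy group → ester.
  CH(OCH3): pendant –OCH3: C–O–C with sp³ C, no adjacent C=O → ether.
  CH(CONH2): pendant –CONH2: carbonyl C bonded to C and N → amide.
  CH(COOH): pendant –COOH: carbonyl C bonded to C and –OH → carboxylic acid.
  CH(NH2): –NH2 on an sp³ carbon with no adjacent C=O → amine.
  CH(CONH2): pendant –CONH2: carbonyl C bonded to C and N → amide.
  C6H4OH: –OH attached directly to an aromatic ring → phenol (not alcohol); the ring itself is an arene.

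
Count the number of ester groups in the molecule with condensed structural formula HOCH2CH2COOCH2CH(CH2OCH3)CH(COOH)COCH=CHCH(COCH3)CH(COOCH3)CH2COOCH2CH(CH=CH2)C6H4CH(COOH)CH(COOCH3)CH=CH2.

HO– on an sp³ carbon → alcohol.
–C(=O)–O–C with C on the carbonyl side → ester.
pendant –CH2OCH3: C–O–C linkage → ether.
pendant –COOH: carbonyl C bonded to C and –OH → carboxylic acid.
–C(=O)– with carbon on both sides → ketone.
C=C double bond → alkene.
pendant –COCH3: carbonyl C bonded to two carbons → ketone.
pendant –COOCH3: carbonyl C bonded to C and –OCH3 → ester.
–C(=O)–O–C with C on the carbonyl side → ester.
pendant –CH=CH2: C=C double bond → alkene.
para-disubstituted benzene ring → arene.
pendant –COOH: carbonyl C bonded to C and –OH → carboxylic acid.
pendant –COOCH3: carbonyl C bonded to C and –OCH3 → ester.
C=C double bond → alkene.
Ester appears at: CH2COOCH2, CH(COOCH3), CH2COOCH2, CH(COOCH3) → 4.

4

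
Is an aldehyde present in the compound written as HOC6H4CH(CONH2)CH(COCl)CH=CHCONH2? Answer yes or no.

no

–OH attached directly to an aromatic ring → phenol (not alcohol); the ring itself is an arene.
pendant –CONH2: carbonyl C bonded to C and N → amide.
pendant –C(=O)X: carbonyl C bonded to C and halogen → acyl halide.
C=C double bond → alkene.
–C(=O)NH2: carbonyl C bonded to C and to N → amide (the N is not a separate amine).
The groups actually present are: acyl halide, alkene, amide, arene, phenol.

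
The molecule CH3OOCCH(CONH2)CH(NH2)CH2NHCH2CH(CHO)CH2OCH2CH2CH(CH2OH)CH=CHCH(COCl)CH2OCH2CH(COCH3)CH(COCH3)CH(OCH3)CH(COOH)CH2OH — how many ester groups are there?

CH3O–C(=O)–: carbonyl C bonded to C and to –OCH3 → ester (not ketone + ether).
pendant –CONH2: carbonyl C bonded to C and N → amide.
–NH2 on an sp³ carbon with no adjacent C=O → amine.
C–N–C with sp³ carbons and no adjacent C=O → amine (secondary).
pendant –CHO: carbonyl C bonded to C and H → aldehyde.
C–O–C with sp³ carbons on both sides and no adjacent C=O → ether.
pendant –CH2OH on an sp³ backbone C → alcohol.
C=C double bond → alkene.
pendant –C(=O)X: carbonyl C bonded to C and halogen → acyl halide.
C–O–C with sp³ carbons on both sides and no adjacent C=O → ether.
pendant –COCH3: carbonyl C bonded to two carbons → ketone.
pendant –COCH3: carbonyl C bonded to two carbons → ketone.
pendant –OCH3: C–O–C with sp³ C, no adjacent C=O → ether.
pendant –COOH: carbonyl C bonded to C and –OH → carboxylic acid.
–OH on an sp³ carbon → alcohol.
Ester appears at: CH3OOC → 1.

1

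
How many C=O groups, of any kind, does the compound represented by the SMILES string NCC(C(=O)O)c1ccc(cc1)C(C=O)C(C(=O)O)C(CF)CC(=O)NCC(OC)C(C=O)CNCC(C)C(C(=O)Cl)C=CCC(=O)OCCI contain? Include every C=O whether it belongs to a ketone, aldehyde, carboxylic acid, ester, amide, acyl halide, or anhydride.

CH(COOH): carboxylic acid, 1 C=O (running total 1).
CH(CHO): aldehyde, 1 C=O (running total 2).
CH(COOH): carboxylic acid, 1 C=O (running total 3).
CH2CONHCH2: amide, 1 C=O (running total 4).
CH(CHO): aldehyde, 1 C=O (running total 5).
CH(COCl): acyl halide, 1 C=O (running total 6).
CH2COOCH2: ester, 1 C=O (running total 7).

7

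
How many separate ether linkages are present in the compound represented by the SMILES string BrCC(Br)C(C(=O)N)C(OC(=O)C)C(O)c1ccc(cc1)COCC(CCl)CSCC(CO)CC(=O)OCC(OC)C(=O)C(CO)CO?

halogen on an sp³ carbon → alkyl halide.
halogen on an sp³ carbon → alkyl halide.
pendant –CONH2: carbonyl C bonded to C and N → amide.
pendant –OC(=O)CH3: an acyloxy group → ester.
–OH on an sp³ carbon → alcohol (secondary).
para-disubstituted benzene ring → arene.
C–O–C with sp³ carbons on both sides and no adjacent C=O → ether.
pendant –CH2X: halogen on sp³ carbon → alkyl halide.
C–S–C linkage → sulfide (thioether).
pendant –CH2OH on an sp³ backbone C → alcohol.
–C(=O)–O–C with C on the carbonyl side → ester.
pendant –OCH3: C–O–C with sp³ C, no adjacent C=O → ether.
–C(=O)– with carbon on both sides → ketone.
pendant –CH2OH on an sp³ backbone C → alcohol.
–OH on an sp³ carbon → alcohol.
Ether appears at: CH2OCH2, CH(OCH3) → 2.

2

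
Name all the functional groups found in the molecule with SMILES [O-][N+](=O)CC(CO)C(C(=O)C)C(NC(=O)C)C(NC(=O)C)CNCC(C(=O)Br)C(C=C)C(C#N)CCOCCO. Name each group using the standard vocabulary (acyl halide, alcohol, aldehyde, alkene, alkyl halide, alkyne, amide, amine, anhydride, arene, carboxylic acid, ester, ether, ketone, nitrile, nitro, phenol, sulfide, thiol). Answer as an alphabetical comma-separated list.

Working along the chain:
  O2NCH2: –NO2 on carbon → nitro group.
  CH(CH2OH): pendant –CH2OH on an sp³ backbone C → alcohol.
  CH(COCH3): pendant –COCH3: carbonyl C bonded to two carbons → ketone.
  CH(NHCOCH3): pendant –NHC(=O)CH3: N bonded to a carbonyl → amide (not amine).
  CH(NHCOCH3): pendant –NHC(=O)CH3: N bonded to a carbonyl → amide (not amine).
  CH2NHCH2: C–N–C with sp³ carbons and no adjacent C=O → amine (secondary).
  CH(COBr): pendant –C(=O)X: carbonyl C bonded to C and halogen → acyl halide.
  CH(CH=CH2): pendant –CH=CH2: C=C double bond → alkene.
  CH(CN): pendant –C≡N: nitrile.
  CH2OCH2: C–O–C with sp³ carbons on both sides and no adjacent C=O → ether.
  CH2OH: –OH on an sp³ carbon → alcohol.

acyl halide, alcohol, alkene, amide, amine, ether, ketone, nitrile, nitro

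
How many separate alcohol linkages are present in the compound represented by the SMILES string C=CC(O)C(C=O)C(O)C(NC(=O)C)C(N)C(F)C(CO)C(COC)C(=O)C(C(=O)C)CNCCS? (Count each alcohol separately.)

Taking each segment in turn:
  CH2=CH: C=C double bond → alkene.
  CH(OH): –OH on an sp³ carbon → alcohol (secondary).
  CH(CHO): pendant –CHO: carbonyl C bonded to C and H → aldehyde.
  CH(OH): –OH on an sp³ carbon → alcohol (secondary).
  CH(NHCOCH3): pendant –NHC(=O)CH3: N bonded to a carbonyl → amide (not amine).
  CH(NH2): –NH2 on an sp³ carbon with no adjacent C=O → amine.
  CH(F): halogen on an sp³ carbon → alkyl halide.
  CH(CH2OH): pendant –CH2OH on an sp³ backbone C → alcohol.
  CH(CH2OCH3): pendant –CH2OCH3: C–O–C linkage → ether.
  CO: –C(=O)– with carbon on both sides → ketone.
  CH(COCH3): pendant –COCH3: carbonyl C bonded to two carbons → ketone.
  CH2NHCH2: C–N–C with sp³ carbons and no adjacent C=O → amine (secondary).
  CH2SH: –SH on an sp³ carbon → thiol.
Alcohol appears at: CH(OH), CH(OH), CH(CH2OH) → 3.

3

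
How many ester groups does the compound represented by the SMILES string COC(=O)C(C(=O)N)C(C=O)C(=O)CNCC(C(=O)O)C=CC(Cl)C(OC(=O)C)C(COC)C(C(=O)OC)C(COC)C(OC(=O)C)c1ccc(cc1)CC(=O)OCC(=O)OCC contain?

6

CH3O–C(=O)–: carbonyl C bonded to C and to –OCH3 → ester (not ketone + ether).
pendant –CONH2: carbonyl C bonded to C and N → amide.
pendant –CHO: carbonyl C bonded to C and H → aldehyde.
–C(=O)– with carbon on both sides → ketone.
C–N–C with sp³ carbons and no adjacent C=O → amine (secondary).
pendant –COOH: carbonyl C bonded to C and –OH → carboxylic acid.
C=C double bond → alkene.
halogen on an sp³ carbon → alkyl halide.
pendant –OC(=O)CH3: an acyloxy group → ester.
pendant –CH2OCH3: C–O–C linkage → ether.
pendant –COOCH3: carbonyl C bonded to C and –OCH3 → ester.
pendant –CH2OCH3: C–O–C linkage → ether.
pendant –OC(=O)CH3: an acyloxy group → ester.
para-disubstituted benzene ring → arene.
–C(=O)–O–C with C on the carbonyl side → ester.
–C(=O)OCH2CH3: carbonyl C bonded to C and to –OEt → ester.
Ester appears at: CH3OOC, CH(OCOCH3), CH(COOCH3), CH(OCOCH3), CH2COOCH2, COOCH2CH3 → 6.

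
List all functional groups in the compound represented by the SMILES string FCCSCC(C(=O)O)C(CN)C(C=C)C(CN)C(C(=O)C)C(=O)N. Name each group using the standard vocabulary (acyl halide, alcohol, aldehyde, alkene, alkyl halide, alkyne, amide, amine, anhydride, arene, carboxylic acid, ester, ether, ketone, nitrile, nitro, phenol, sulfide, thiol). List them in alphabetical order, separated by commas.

Taking each segment in turn:
  FCH2: halogen on an sp³ carbon → alkyl halide.
  CH2SCH2: C–S–C linkage → sulfide (thioether).
  CH(COOH): pendant –COOH: carbonyl C bonded to C and –OH → carboxylic acid.
  CH(CH2NH2): pendant –CH2NH2: N on sp³ C, no adjacent C=O → amine.
  CH(CH=CH2): pendant –CH=CH2: C=C double bond → alkene.
  CH(CH2NH2): pendant –CH2NH2: N on sp³ C, no adjacent C=O → amine.
  CH(COCH3): pendant –COCH3: carbonyl C bonded to two carbons → ketone.
  CONH2: –C(=O)NH2: carbonyl C bonded to C and to N → amide (the N is not a separate amine).

alkene, alkyl halide, amide, amine, carboxylic acid, ketone, sulfide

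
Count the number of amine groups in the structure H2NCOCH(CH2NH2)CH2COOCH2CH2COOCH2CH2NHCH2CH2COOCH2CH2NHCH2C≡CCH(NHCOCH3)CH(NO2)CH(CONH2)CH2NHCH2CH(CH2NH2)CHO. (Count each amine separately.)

Reading the structure from left to right:
  H2NCO: –C(=O)NH2: carbonyl C bonded to C and to N → amide (the N is not a separate amine).
  CH(CH2NH2): pendant –CH2NH2: N on sp³ C, no adjacent C=O → amine.
  CH2COOCH2: –C(=O)–O–C with C on the carbonyl side → ester.
  CH2COOCH2: –C(=O)–O–C with C on the carbonyl side → ester.
  CH2NHCH2: C–N–C with sp³ carbons and no adjacent C=O → amine (secondary).
  CH2COOCH2: –C(=O)–O–C with C on the carbonyl side → ester.
  CH2NHCH2: C–N–C with sp³ carbons and no adjacent C=O → amine (secondary).
  C≡C: C≡C triple bond → alkyne.
  CH(NHCOCH3): pendant –NHC(=O)CH3: N bonded to a carbonyl → amide (not amine).
  CH(NO2): –NO2 on an sp³ carbon → nitro (the N=O is not a carbonyl).
  CH(CONH2): pendant –CONH2: carbonyl C bonded to C and N → amide.
  CH2NHCH2: C–N–C with sp³ carbons and no adjacent C=O → amine (secondary).
  CH(CH2NH2): pendant –CH2NH2: N on sp³ C, no adjacent C=O → amine.
  CHO: terminal –CHO: carbonyl C bonded to H and C → aldehyde.
Amine appears at: CH(CH2NH2), CH2NHCH2, CH2NHCH2, CH2NHCH2, CH(CH2NH2) → 5.

5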